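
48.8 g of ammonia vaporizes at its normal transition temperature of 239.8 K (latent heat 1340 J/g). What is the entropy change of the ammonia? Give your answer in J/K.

ΔS = 273 J/K

Heat absorbed by the substance: Q = mL = 48.8 × 1340 = 65392 J.
At constant T, ΔS = Q_rev/T = 65392 / 239.8 = 273 J/K.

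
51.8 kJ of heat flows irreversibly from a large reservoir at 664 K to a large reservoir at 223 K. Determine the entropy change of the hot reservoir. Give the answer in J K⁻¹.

ΔS_hot = -78 J/K

The hot reservoir loses heat Q, so ΔS_hot = −Q/T_H = −51800/664 = -78 J/K.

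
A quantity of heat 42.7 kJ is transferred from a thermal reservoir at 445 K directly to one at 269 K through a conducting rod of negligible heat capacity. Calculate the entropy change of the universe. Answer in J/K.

ΔS_total = 62.8 J/K

ΔS_hot = −Q/T_H = −42700/445 = -95.955 J/K and ΔS_cold = +Q/T_C = 42700/269 = 158.74 J/K.
ΔS_total = -95.955 + 158.74 = 62.8 J/K, positive as the second law requires.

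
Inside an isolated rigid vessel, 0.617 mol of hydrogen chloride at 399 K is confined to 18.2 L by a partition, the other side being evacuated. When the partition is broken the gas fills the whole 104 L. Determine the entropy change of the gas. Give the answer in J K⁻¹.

ΔS_gas = 8.94 J/K

No heat is exchanged and no work is done, so the ideal-gas temperature stays constant.
Entropy is a state function; using a reversible isothermal path, ΔS_gas = nR ln(V₂/V₁) = 0.617 × 8.314 × ln(104/18.2) = 8.94 J/K.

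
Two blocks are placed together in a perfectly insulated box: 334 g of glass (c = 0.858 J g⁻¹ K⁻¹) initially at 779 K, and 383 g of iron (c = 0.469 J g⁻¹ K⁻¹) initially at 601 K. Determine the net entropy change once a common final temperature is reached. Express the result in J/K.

Energy balance: T_f = (m₁c₁T₁ + m₂c₂T₂)/(m₁c₁ + m₂c₂) = 710.42 K.
ΔS₁ = m₁c₁ ln(T_f/T₁) = 286.572 × ln(710.42/779) = -26.41 J/K.
ΔS₂ = m₂c₂ ln(T_f/T₂) = 179.627 × ln(710.42/601) = 30.04 J/K.
ΔS_total = -26.41 + 30.04 = 3.63 J/K.

ΔS_total = 3.63 J/K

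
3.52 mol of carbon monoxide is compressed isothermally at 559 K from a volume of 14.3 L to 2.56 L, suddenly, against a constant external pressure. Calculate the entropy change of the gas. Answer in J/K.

ΔS_gas = -50.3 J/K

Entropy is a state function, so ΔS_gas depends only on the end states.
For an isothermal ideal gas ΔS_gas = nR ln(V₂/V₁) = 3.52 × 8.314 × ln(2.56/14.3) = -50.3 J/K.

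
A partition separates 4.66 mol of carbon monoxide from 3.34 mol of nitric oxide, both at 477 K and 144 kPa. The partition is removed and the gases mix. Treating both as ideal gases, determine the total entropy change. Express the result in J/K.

ΔS_mix = 45.2 J/K

Mole fractions: x_A = 4.66/8 = 0.583, x_B = 0.417.
ΔS_mix = −R(n_A ln x_A + n_B ln x_B) = −8.314 × (4.66 ln 0.583 + 3.34 ln 0.417) = 45.2 J/K.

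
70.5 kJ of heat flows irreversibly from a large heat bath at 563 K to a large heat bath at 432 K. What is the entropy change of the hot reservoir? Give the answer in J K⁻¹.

ΔS_hot = -125 J/K

The hot reservoir loses heat Q, so ΔS_hot = −Q/T_H = −70500/563 = -125 J/K.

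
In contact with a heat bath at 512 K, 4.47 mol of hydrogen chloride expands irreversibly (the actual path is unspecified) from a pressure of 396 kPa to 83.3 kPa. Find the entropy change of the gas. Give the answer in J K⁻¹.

ΔS_gas = 57.9 J/K

Entropy is a state function, so ΔS_gas depends only on the end states.
For an isothermal ideal gas ΔS_gas = nR ln(P₁/P₂) = 4.47 × 8.314 × ln(396/83.3) = 57.9 J/K.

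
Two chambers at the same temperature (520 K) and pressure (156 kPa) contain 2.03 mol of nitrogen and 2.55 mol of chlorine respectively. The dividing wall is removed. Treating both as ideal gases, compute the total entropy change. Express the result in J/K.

ΔS_mix = 26.1 J/K

Mole fractions: x_A = 2.03/4.58 = 0.443, x_B = 0.557.
ΔS_mix = −R(n_A ln x_A + n_B ln x_B) = −8.314 × (2.03 ln 0.443 + 2.55 ln 0.557) = 26.1 J/K.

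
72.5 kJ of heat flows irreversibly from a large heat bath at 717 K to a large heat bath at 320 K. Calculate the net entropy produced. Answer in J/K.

ΔS_total = 125 J/K

ΔS_hot = −Q/T_H = −72500/717 = -101.12 J/K and ΔS_cold = +Q/T_C = 72500/320 = 226.56 J/K.
ΔS_total = -101.12 + 226.56 = 125 J/K, positive as the second law requires.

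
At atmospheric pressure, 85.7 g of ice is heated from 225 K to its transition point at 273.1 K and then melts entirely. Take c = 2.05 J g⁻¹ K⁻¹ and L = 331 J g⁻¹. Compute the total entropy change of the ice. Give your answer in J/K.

Warming step: ΔS₁ = m c ln(T_tr/T_i) = 85.7 × 2.05 × ln(273.1/225) = 34.04 J/K.
Phase change: ΔS₂ = +mL/T_tr = 85.7 × 331 / 273.1 = 103.9 J/K.
ΔS_total = (34.04) + (103.9) = 138 J/K.

ΔS = 138 J/K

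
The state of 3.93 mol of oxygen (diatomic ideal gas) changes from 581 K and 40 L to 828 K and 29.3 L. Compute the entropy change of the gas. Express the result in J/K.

ΔS = 18.8 J/K

Entropy is a state function: ΔS = nC_V ln(T₂/T₁) + nR ln(V₂/V₁), with C_V = 5R/2 = 20.79 J mol⁻¹ K⁻¹ for a diatomic ideal gas.
ΔS = 3.93 × [20.79 × ln(828/581) + 8.314 × ln(29.3/40)] = 18.8 J/K.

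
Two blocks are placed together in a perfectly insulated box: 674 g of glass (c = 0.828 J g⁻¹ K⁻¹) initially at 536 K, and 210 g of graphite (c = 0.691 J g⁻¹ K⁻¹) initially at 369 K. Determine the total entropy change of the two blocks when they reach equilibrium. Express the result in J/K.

Energy balance: T_f = (m₁c₁T₁ + m₂c₂T₂)/(m₁c₁ + m₂c₂) = 501.54 K.
ΔS₁ = m₁c₁ ln(T_f/T₁) = 558.072 × ln(501.54/536) = -37.09 J/K.
ΔS₂ = m₂c₂ ln(T_f/T₂) = 145.11 × ln(501.54/369) = 44.53 J/K.
ΔS_total = -37.09 + 44.53 = 7.44 J/K.

ΔS_total = 7.44 J/K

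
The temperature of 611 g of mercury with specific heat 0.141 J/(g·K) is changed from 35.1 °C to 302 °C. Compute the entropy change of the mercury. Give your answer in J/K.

In kelvin: T₁ = 308.25 K, T₂ = 575.15 K. ΔS = ∫dQ_rev/T = m c ln(T₂/T₁) = 611 × 0.141 × ln(575.15/308.25) = 53.7 J/K.

ΔS = 53.7 J/K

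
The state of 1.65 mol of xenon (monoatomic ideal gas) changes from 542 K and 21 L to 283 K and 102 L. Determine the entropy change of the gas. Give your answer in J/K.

ΔS = 8.31 J/K

Entropy is a state function: ΔS = nC_V ln(T₂/T₁) + nR ln(V₂/V₁), with C_V = 3R/2 = 12.47 J mol⁻¹ K⁻¹ for a monoatomic ideal gas.
ΔS = 1.65 × [12.47 × ln(283/542) + 8.314 × ln(102/21)] = 8.31 J/K.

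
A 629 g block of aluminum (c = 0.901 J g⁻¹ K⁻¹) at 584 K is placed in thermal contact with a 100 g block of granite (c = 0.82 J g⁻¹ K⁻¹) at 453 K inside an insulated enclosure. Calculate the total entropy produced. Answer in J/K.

Energy balance: T_f = (m₁c₁T₁ + m₂c₂T₂)/(m₁c₁ + m₂c₂) = 567.44 K.
ΔS₁ = m₁c₁ ln(T_f/T₁) = 566.729 × ln(567.44/584) = -16.3 J/K.
ΔS₂ = m₂c₂ ln(T_f/T₂) = 82 × ln(567.44/453) = 18.47 J/K.
ΔS_total = -16.3 + 18.47 = 2.17 J/K.

ΔS_total = 2.17 J/K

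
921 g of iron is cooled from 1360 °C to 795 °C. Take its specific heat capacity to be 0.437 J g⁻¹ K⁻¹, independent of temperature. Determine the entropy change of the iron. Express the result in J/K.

In kelvin: T₁ = 1633.15 K, T₂ = 1068.15 K. ΔS = ∫dQ_rev/T = m c ln(T₂/T₁) = 921 × 0.437 × ln(1068.15/1633.15) = -171 J/K.

ΔS = -171 J/K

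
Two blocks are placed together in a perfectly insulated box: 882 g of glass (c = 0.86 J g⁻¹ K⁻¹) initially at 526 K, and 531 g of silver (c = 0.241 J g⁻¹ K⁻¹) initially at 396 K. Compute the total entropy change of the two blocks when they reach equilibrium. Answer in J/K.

Energy balance: T_f = (m₁c₁T₁ + m₂c₂T₂)/(m₁c₁ + m₂c₂) = 507.23 K.
ΔS₁ = m₁c₁ ln(T_f/T₁) = 758.52 × ln(507.23/526) = -27.56 J/K.
ΔS₂ = m₂c₂ ln(T_f/T₂) = 127.971 × ln(507.23/396) = 31.68 J/K.
ΔS_total = -27.56 + 31.68 = 4.12 J/K.

ΔS_total = 4.12 J/K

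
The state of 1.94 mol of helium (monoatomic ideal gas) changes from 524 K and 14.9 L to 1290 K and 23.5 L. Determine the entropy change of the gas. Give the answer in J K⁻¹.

Entropy is a state function: ΔS = nC_V ln(T₂/T₁) + nR ln(V₂/V₁), with C_V = 3R/2 = 12.47 J mol⁻¹ K⁻¹ for a monoatomic ideal gas.
ΔS = 1.94 × [12.47 × ln(1290/524) + 8.314 × ln(23.5/14.9)] = 29.1 J/K.

ΔS = 29.1 J/K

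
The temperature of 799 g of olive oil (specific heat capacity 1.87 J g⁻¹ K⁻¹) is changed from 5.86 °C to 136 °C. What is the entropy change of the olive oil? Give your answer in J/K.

ΔS = 572 J/K

In kelvin: T₁ = 279.01 K, T₂ = 409.15 K. ΔS = ∫dQ_rev/T = m c ln(T₂/T₁) = 799 × 1.87 × ln(409.15/279.01) = 572 J/K.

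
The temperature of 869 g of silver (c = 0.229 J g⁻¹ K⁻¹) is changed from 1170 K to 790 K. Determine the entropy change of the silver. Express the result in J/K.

ΔS = -78.2 J/K

ΔS = ∫dQ_rev/T = m c ln(T₂/T₁) = 869 × 0.229 × ln(790/1170) = -78.2 J/K.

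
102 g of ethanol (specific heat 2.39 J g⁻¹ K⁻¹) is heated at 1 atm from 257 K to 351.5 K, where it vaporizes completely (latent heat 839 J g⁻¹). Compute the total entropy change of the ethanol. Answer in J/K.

ΔS = 320 J/K

Warming step: ΔS₁ = m c ln(T_tr/T_i) = 102 × 2.39 × ln(351.5/257) = 76.34 J/K.
Phase change: ΔS₂ = +mL/T_tr = 102 × 839 / 351.5 = 243.5 J/K.
ΔS_total = (76.34) + (243.5) = 320 J/K.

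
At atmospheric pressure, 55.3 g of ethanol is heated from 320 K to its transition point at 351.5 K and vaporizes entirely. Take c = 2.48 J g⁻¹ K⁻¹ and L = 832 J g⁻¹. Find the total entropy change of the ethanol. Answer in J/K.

Warming step: ΔS₁ = m c ln(T_tr/T_i) = 55.3 × 2.48 × ln(351.5/320) = 12.88 J/K.
Phase change: ΔS₂ = +mL/T_tr = 55.3 × 832 / 351.5 = 130.9 J/K.
ΔS_total = (12.88) + (130.9) = 144 J/K.

ΔS = 144 J/K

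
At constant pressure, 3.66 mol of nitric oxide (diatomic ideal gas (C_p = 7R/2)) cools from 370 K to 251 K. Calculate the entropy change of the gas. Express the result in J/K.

ΔS = -41.3 J/K

At constant pressure, ΔS = nC_p ln(T₂/T₁) with C_p = 7R/2 = 29.1 J mol⁻¹ K⁻¹.
ΔS = 3.66 × 29.1 × ln(251/370) = -41.3 J/K.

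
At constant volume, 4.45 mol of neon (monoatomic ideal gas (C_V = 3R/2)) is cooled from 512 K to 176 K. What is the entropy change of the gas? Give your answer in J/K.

ΔS = -59.3 J/K

At constant volume, ΔS = nC_V ln(T₂/T₁) with C_V = 3R/2 = 12.47 J mol⁻¹ K⁻¹.
ΔS = 4.45 × 12.47 × ln(176/512) = -59.3 J/K.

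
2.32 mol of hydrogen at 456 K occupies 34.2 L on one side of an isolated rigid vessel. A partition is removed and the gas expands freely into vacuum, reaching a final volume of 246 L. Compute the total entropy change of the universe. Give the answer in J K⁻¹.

No heat is exchanged and no work is done, so the ideal-gas temperature stays constant.
Entropy is a state function; using a reversible isothermal path, ΔS_gas = nR ln(V₂/V₁) = 2.32 × 8.314 × ln(246/34.2) = 38.1 J/K.
The insulated surroundings exchange no heat, so ΔS_surr = 0 and ΔS_universe = ΔS_gas.

ΔS_universe = 38.1 J/K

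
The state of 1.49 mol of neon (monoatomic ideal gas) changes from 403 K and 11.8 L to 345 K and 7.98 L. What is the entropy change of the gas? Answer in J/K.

ΔS = -7.73 J/K

Entropy is a state function: ΔS = nC_V ln(T₂/T₁) + nR ln(V₂/V₁), with C_V = 3R/2 = 12.47 J mol⁻¹ K⁻¹ for a monoatomic ideal gas.
ΔS = 1.49 × [12.47 × ln(345/403) + 8.314 × ln(7.98/11.8)] = -7.73 J/K.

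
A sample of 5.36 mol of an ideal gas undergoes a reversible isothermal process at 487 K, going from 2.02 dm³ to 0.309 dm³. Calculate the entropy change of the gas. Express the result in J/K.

ΔS_gas = -83.7 J/K

For an isothermal ideal gas ΔS_gas = nR ln(V₂/V₁) = 5.36 × 8.314 × ln(0.309/2.02) = -83.7 J/K.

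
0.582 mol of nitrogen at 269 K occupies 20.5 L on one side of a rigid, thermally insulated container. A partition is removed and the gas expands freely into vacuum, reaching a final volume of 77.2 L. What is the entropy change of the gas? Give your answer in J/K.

ΔS_gas = 6.42 J/K

No heat is exchanged and no work is done, so the ideal-gas temperature stays constant.
Entropy is a state function; using a reversible isothermal path, ΔS_gas = nR ln(V₂/V₁) = 0.582 × 8.314 × ln(77.2/20.5) = 6.42 J/K.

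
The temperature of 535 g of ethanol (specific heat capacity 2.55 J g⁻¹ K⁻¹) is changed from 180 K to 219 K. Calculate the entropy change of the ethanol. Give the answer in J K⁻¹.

ΔS = ∫dQ_rev/T = m c ln(T₂/T₁) = 535 × 2.55 × ln(219/180) = 268 J/K.

ΔS = 268 J/K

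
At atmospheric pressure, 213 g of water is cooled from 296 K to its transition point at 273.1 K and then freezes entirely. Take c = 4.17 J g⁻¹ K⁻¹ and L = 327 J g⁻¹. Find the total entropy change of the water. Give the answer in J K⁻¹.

ΔS = -327 J/K

Cooling step: ΔS₁ = m c ln(T_tr/T_i) = 213 × 4.17 × ln(273.1/296) = -71.52 J/K.
Phase change: ΔS₂ = −mL/T_tr = −213 × 327 / 273.1 = -255 J/K.
ΔS_total = (-71.52) + (-255) = -327 J/K.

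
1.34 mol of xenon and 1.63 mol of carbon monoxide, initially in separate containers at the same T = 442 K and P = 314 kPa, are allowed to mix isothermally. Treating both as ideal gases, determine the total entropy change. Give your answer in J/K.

Mole fractions: x_A = 1.34/2.97 = 0.451, x_B = 0.549.
ΔS_mix = −R(n_A ln x_A + n_B ln x_B) = −8.314 × (1.34 ln 0.451 + 1.63 ln 0.549) = 17 J/K.

ΔS_mix = 17 J/K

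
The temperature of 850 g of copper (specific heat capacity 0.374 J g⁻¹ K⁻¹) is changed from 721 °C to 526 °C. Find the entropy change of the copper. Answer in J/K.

ΔS = -69.4 J/K

In kelvin: T₁ = 994.15 K, T₂ = 799.15 K. ΔS = ∫dQ_rev/T = m c ln(T₂/T₁) = 850 × 0.374 × ln(799.15/994.15) = -69.4 J/K.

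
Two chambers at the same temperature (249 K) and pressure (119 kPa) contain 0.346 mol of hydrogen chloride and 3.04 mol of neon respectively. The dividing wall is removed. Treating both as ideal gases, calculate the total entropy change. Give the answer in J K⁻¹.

Mole fractions: x_A = 0.346/3.39 = 0.102, x_B = 0.898.
ΔS_mix = −R(n_A ln x_A + n_B ln x_B) = −8.314 × (0.346 ln 0.102 + 3.04 ln 0.898) = 9.29 J/K.

ΔS_mix = 9.29 J/K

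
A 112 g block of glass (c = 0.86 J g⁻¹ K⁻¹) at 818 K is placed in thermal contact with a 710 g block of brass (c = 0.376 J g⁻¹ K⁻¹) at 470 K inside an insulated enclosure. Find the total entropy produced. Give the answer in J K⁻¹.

Energy balance: T_f = (m₁c₁T₁ + m₂c₂T₂)/(m₁c₁ + m₂c₂) = 562.27 K.
ΔS₁ = m₁c₁ ln(T_f/T₁) = 96.32 × ln(562.27/818) = -36.11 J/K.
ΔS₂ = m₂c₂ ln(T_f/T₂) = 266.96 × ln(562.27/470) = 47.85 J/K.
ΔS_total = -36.11 + 47.85 = 11.7 J/K.

ΔS_total = 11.7 J/K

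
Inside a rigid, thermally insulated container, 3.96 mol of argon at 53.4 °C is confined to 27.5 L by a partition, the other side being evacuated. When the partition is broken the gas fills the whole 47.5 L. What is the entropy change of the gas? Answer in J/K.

For an ideal gas in free expansion Q = 0 and W = 0, so T is unchanged.
Entropy is a state function; using a reversible isothermal path, ΔS_gas = nR ln(V₂/V₁) = 3.96 × 8.314 × ln(47.5/27.5) = 18 J/K.

ΔS_gas = 18 J/K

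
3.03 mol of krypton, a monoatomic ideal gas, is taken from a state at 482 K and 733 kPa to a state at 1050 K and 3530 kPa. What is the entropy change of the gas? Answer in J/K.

ΔS = nC_p ln(T₂/T₁) − nR ln(P₂/P₁), with C_p = 5R/2 = 20.79 J mol⁻¹ K⁻¹ for a monoatomic ideal gas.
ΔS = 3.03 × [20.79 × ln(1050/482) − 8.314 × ln(3530/733)] = 9.44 J/K.

ΔS = 9.44 J/K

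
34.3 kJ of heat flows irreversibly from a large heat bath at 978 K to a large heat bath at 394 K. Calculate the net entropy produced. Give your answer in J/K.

ΔS_total = 52 J/K

ΔS_hot = −Q/T_H = −34300/978 = -35.07 J/K and ΔS_cold = +Q/T_C = 34300/394 = 87.06 J/K.
ΔS_total = -35.07 + 87.06 = 52 J/K, positive as the second law requires.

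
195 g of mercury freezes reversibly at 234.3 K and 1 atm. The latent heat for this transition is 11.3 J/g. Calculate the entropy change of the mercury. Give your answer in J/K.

ΔS = -9.4 J/K

Heat released by the substance: Q = −mL = −195 × 11.3 = −2203.5 J.
At constant T, ΔS = Q_rev/T = −2203.5 / 234.3 = -9.4 J/K.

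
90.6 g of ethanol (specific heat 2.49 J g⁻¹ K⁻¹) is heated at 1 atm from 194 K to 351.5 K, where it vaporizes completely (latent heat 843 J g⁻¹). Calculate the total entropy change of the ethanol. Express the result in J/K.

ΔS = 351 J/K

Warming step: ΔS₁ = m c ln(T_tr/T_i) = 90.6 × 2.49 × ln(351.5/194) = 134.1 J/K.
Phase change: ΔS₂ = +mL/T_tr = 90.6 × 843 / 351.5 = 217.3 J/K.
ΔS_total = (134.1) + (217.3) = 351 J/K.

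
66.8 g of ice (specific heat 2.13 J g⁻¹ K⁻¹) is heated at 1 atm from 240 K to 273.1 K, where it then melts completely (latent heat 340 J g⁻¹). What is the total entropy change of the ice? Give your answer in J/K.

ΔS = 102 J/K

Warming step: ΔS₁ = m c ln(T_tr/T_i) = 66.8 × 2.13 × ln(273.1/240) = 18.38 J/K.
Phase change: ΔS₂ = +mL/T_tr = 66.8 × 340 / 273.1 = 83.16 J/K.
ΔS_total = (18.38) + (83.16) = 102 J/K.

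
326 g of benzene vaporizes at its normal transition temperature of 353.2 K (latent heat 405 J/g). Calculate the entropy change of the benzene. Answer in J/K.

Heat absorbed by the substance: Q = mL = 326 × 405 = 132030 J.
At constant T, ΔS = Q_rev/T = 132030 / 353.2 = 374 J/K.

ΔS = 374 J/K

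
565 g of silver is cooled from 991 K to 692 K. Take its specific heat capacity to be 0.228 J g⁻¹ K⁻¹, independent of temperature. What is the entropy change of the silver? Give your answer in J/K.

ΔS = ∫dQ_rev/T = m c ln(T₂/T₁) = 565 × 0.228 × ln(692/991) = -46.3 J/K.

ΔS = -46.3 J/K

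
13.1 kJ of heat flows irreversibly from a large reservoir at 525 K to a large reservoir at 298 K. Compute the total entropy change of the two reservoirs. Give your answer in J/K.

ΔS_hot = −Q/T_H = −13100/525 = -24.95 J/K and ΔS_cold = +Q/T_C = 13100/298 = 43.96 J/K.
ΔS_total = -24.95 + 43.96 = 19 J/K, positive as the second law requires.

ΔS_total = 19 J/K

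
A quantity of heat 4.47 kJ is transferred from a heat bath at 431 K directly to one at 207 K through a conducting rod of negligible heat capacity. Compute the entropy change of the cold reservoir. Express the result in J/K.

ΔS_cold = 21.6 J/K

The cold reservoir gains heat Q, so ΔS_cold = +Q/T_C = 4470/207 = 21.6 J/K.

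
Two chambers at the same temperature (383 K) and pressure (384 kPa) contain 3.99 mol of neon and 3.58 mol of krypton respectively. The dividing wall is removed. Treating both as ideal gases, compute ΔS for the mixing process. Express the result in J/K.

ΔS_mix = 43.5 J/K

Mole fractions: x_A = 3.99/7.57 = 0.527, x_B = 0.473.
ΔS_mix = −R(n_A ln x_A + n_B ln x_B) = −8.314 × (3.99 ln 0.527 + 3.58 ln 0.473) = 43.5 J/K.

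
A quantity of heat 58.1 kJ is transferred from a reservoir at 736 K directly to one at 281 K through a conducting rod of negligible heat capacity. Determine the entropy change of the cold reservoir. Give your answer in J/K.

ΔS_cold = 207 J/K

The cold reservoir gains heat Q, so ΔS_cold = +Q/T_C = 58100/281 = 207 J/K.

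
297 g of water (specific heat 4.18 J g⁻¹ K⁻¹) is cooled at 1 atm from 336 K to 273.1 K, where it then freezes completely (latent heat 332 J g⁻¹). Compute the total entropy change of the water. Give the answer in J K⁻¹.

ΔS = -618 J/K

Cooling step: ΔS₁ = m c ln(T_tr/T_i) = 297 × 4.18 × ln(273.1/336) = -257.3 J/K.
Phase change: ΔS₂ = −mL/T_tr = −297 × 332 / 273.1 = -361.1 J/K.
ΔS_total = (-257.3) + (-361.1) = -618 J/K.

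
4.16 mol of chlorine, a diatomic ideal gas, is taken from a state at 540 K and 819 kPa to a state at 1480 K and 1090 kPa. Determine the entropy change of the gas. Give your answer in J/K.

ΔS = nC_p ln(T₂/T₁) − nR ln(P₂/P₁), with C_p = 7R/2 = 29.1 J mol⁻¹ K⁻¹ for a diatomic ideal gas.
ΔS = 4.16 × [29.1 × ln(1480/540) − 8.314 × ln(1090/819)] = 112 J/K.

ΔS = 112 J/K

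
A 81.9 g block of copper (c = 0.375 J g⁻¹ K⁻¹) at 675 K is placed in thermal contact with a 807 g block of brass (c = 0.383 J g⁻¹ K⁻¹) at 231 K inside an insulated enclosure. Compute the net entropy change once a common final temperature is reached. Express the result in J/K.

ΔS_total = 21.5 J/K

Energy balance: T_f = (m₁c₁T₁ + m₂c₂T₂)/(m₁c₁ + m₂c₂) = 271.13 K.
ΔS₁ = m₁c₁ ln(T_f/T₁) = 30.7125 × ln(271.13/675) = -28.01 J/K.
ΔS₂ = m₂c₂ ln(T_f/T₂) = 309.081 × ln(271.13/231) = 49.51 J/K.
ΔS_total = -28.01 + 49.51 = 21.5 J/K.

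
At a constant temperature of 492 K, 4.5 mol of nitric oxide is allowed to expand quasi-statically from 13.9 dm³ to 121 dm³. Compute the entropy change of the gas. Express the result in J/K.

ΔS_gas = 81 J/K

For an isothermal ideal gas ΔS_gas = nR ln(V₂/V₁) = 4.5 × 8.314 × ln(121/13.9) = 81 J/K.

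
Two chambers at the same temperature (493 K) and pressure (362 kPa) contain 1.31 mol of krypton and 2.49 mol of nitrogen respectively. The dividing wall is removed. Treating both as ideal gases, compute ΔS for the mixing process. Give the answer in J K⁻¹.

Mole fractions: x_A = 1.31/3.8 = 0.345, x_B = 0.655.
ΔS_mix = −R(n_A ln x_A + n_B ln x_B) = −8.314 × (1.31 ln 0.345 + 2.49 ln 0.655) = 20.4 J/K.

ΔS_mix = 20.4 J/K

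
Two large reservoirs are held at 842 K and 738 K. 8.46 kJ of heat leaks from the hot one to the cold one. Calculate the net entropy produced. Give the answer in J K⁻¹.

ΔS_hot = −Q/T_H = −8460/842 = -10.0475 J/K and ΔS_cold = +Q/T_C = 8460/738 = 11.4634 J/K.
ΔS_total = -10.0475 + 11.4634 = 1.42 J/K, positive as the second law requires.

ΔS_total = 1.42 J/K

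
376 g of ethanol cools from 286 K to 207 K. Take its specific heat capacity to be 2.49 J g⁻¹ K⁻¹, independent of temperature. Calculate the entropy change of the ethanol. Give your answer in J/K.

ΔS = ∫dQ_rev/T = m c ln(T₂/T₁) = 376 × 2.49 × ln(207/286) = -303 J/K.

ΔS = -303 J/K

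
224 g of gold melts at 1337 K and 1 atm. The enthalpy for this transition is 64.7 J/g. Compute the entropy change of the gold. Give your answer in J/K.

Heat absorbed by the substance: Q = mL = 224 × 64.7 = 14492.8 J.
At constant T, ΔS = Q_rev/T = 14492.8 / 1337 = 10.8 J/K.

ΔS = 10.8 J/K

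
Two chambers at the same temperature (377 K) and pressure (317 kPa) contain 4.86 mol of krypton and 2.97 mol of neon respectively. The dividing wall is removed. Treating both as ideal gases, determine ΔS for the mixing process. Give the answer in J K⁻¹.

ΔS_mix = 43.2 J/K

Mole fractions: x_A = 4.86/7.83 = 0.621, x_B = 0.379.
ΔS_mix = −R(n_A ln x_A + n_B ln x_B) = −8.314 × (4.86 ln 0.621 + 2.97 ln 0.379) = 43.2 J/K.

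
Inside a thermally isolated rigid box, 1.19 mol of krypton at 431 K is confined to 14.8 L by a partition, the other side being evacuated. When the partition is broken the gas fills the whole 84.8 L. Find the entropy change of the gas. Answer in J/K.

No heat is exchanged and no work is done, so the ideal-gas temperature stays constant.
Entropy is a state function; using a reversible isothermal path, ΔS_gas = nR ln(V₂/V₁) = 1.19 × 8.314 × ln(84.8/14.8) = 17.3 J/K.

ΔS_gas = 17.3 J/K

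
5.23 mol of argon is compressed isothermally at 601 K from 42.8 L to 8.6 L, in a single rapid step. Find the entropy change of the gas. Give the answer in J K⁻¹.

ΔS_gas = -69.8 J/K

Entropy is a state function, so ΔS_gas depends only on the end states.
For an isothermal ideal gas ΔS_gas = nR ln(V₂/V₁) = 5.23 × 8.314 × ln(8.6/42.8) = -69.8 J/K.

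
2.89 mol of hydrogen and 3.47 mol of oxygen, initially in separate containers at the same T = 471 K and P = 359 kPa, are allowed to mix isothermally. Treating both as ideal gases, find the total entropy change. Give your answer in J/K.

Mole fractions: x_A = 2.89/6.36 = 0.454, x_B = 0.546.
ΔS_mix = −R(n_A ln x_A + n_B ln x_B) = −8.314 × (2.89 ln 0.454 + 3.47 ln 0.546) = 36.4 J/K.

ΔS_mix = 36.4 J/K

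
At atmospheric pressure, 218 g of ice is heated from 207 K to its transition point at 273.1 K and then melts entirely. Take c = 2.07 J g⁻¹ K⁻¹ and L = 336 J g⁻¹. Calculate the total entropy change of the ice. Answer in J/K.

ΔS = 393 J/K

Warming step: ΔS₁ = m c ln(T_tr/T_i) = 218 × 2.07 × ln(273.1/207) = 125.1 J/K.
Phase change: ΔS₂ = +mL/T_tr = 218 × 336 / 273.1 = 268.2 J/K.
ΔS_total = (125.1) + (268.2) = 393 J/K.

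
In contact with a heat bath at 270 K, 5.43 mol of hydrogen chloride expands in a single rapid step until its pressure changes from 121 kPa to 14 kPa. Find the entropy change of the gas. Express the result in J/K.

Entropy is a state function, so ΔS_gas depends only on the end states.
For an isothermal ideal gas ΔS_gas = nR ln(P₁/P₂) = 5.43 × 8.314 × ln(121/14) = 97.4 J/K.

ΔS_gas = 97.4 J/K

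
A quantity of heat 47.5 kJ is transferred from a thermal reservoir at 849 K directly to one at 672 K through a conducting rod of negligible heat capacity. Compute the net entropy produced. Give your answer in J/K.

ΔS_hot = −Q/T_H = −47500/849 = -55.95 J/K and ΔS_cold = +Q/T_C = 47500/672 = 70.68 J/K.
ΔS_total = -55.95 + 70.68 = 14.7 J/K, positive as the second law requires.

ΔS_total = 14.7 J/K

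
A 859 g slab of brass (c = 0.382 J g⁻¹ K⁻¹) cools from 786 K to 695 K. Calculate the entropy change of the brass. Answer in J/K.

ΔS = -40.4 J/K

ΔS = ∫dQ_rev/T = m c ln(T₂/T₁) = 859 × 0.382 × ln(695/786) = -40.4 J/K.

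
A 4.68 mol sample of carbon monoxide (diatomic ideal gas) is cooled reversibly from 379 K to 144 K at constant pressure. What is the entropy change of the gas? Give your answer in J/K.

ΔS = -132 J/K

At constant pressure, ΔS = nC_p ln(T₂/T₁) with C_p = 7R/2 = 29.1 J mol⁻¹ K⁻¹.
ΔS = 4.68 × 29.1 × ln(144/379) = -132 J/K.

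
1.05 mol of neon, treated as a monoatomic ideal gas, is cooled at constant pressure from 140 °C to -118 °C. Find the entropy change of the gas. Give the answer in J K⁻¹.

ΔS = -21.4 J/K

In kelvin: T₁ = 413.15 K, T₂ = 155.15 K. At constant pressure, ΔS = nC_p ln(T₂/T₁) with C_p = 5R/2 = 20.79 J mol⁻¹ K⁻¹.
ΔS = 1.05 × 20.79 × ln(155.15/413.15) = -21.4 J/K.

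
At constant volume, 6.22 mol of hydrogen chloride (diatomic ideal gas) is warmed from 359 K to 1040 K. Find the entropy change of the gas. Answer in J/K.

At constant volume, ΔS = nC_V ln(T₂/T₁) with C_V = 5R/2 = 20.79 J mol⁻¹ K⁻¹.
ΔS = 6.22 × 20.79 × ln(1040/359) = 138 J/K.

ΔS = 138 J/K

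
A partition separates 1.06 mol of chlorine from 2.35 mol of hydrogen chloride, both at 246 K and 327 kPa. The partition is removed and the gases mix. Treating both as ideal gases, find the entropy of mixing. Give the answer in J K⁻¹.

ΔS_mix = 17.6 J/K

Mole fractions: x_A = 1.06/3.41 = 0.311, x_B = 0.689.
ΔS_mix = −R(n_A ln x_A + n_B ln x_B) = −8.314 × (1.06 ln 0.311 + 2.35 ln 0.689) = 17.6 J/K.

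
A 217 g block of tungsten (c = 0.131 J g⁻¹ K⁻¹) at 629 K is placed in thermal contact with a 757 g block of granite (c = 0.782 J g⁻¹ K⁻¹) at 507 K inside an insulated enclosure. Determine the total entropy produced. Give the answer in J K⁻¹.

Energy balance: T_f = (m₁c₁T₁ + m₂c₂T₂)/(m₁c₁ + m₂c₂) = 512.59 K.
ΔS₁ = m₁c₁ ln(T_f/T₁) = 28.427 × ln(512.59/629) = -5.8177 J/K.
ΔS₂ = m₂c₂ ln(T_f/T₂) = 591.974 × ln(512.59/507) = 6.4913 J/K.
ΔS_total = -5.8177 + 6.4913 = 0.674 J/K.

ΔS_total = 0.674 J/K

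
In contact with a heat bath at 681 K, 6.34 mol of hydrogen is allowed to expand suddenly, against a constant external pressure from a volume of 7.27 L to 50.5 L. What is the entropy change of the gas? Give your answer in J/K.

Entropy is a state function, so ΔS_gas depends only on the end states.
For an isothermal ideal gas ΔS_gas = nR ln(V₂/V₁) = 6.34 × 8.314 × ln(50.5/7.27) = 102 J/K.

ΔS_gas = 102 J/K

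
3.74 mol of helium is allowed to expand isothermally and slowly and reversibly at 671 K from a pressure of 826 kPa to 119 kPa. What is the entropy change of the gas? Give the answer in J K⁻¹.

For an isothermal ideal gas ΔS_gas = nR ln(P₁/P₂) = 3.74 × 8.314 × ln(826/119) = 60.2 J/K.

ΔS_gas = 60.2 J/K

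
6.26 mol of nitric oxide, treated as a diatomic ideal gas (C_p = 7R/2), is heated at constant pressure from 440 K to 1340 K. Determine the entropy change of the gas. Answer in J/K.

ΔS = 203 J/K

At constant pressure, ΔS = nC_p ln(T₂/T₁) with C_p = 7R/2 = 29.1 J mol⁻¹ K⁻¹.
ΔS = 6.26 × 29.1 × ln(1340/440) = 203 J/K.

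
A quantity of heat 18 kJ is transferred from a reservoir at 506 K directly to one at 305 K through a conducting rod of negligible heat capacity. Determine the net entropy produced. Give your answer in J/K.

ΔS_total = 23.4 J/K

ΔS_hot = −Q/T_H = −18000/506 = -35.573 J/K and ΔS_cold = +Q/T_C = 18000/305 = 59.016 J/K.
ΔS_total = -35.573 + 59.016 = 23.4 J/K, positive as the second law requires.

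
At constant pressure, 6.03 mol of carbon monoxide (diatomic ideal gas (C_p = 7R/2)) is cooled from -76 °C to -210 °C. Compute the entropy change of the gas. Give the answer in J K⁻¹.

ΔS = -200 J/K

In kelvin: T₁ = 197.15 K, T₂ = 63.15 K. At constant pressure, ΔS = nC_p ln(T₂/T₁) with C_p = 7R/2 = 29.1 J mol⁻¹ K⁻¹.
ΔS = 6.03 × 29.1 × ln(63.15/197.15) = -200 J/K.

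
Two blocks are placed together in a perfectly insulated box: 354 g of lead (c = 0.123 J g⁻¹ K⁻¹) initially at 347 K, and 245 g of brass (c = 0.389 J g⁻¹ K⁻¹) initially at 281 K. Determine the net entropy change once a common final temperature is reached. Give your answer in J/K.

Energy balance: T_f = (m₁c₁T₁ + m₂c₂T₂)/(m₁c₁ + m₂c₂) = 301.7 K.
ΔS₁ = m₁c₁ ln(T_f/T₁) = 43.542 × ln(301.7/347) = -6.0915 J/K.
ΔS₂ = m₂c₂ ln(T_f/T₂) = 95.305 × ln(301.7/281) = 6.7733 J/K.
ΔS_total = -6.0915 + 6.7733 = 0.682 J/K.

ΔS_total = 0.682 J/K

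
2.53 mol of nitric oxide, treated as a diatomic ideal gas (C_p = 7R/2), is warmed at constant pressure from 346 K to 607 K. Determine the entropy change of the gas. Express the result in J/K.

At constant pressure, ΔS = nC_p ln(T₂/T₁) with C_p = 7R/2 = 29.1 J mol⁻¹ K⁻¹.
ΔS = 2.53 × 29.1 × ln(607/346) = 41.4 J/K.

ΔS = 41.4 J/K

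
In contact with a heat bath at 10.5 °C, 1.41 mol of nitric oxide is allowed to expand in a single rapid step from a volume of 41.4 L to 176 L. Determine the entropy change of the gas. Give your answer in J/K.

ΔS_gas = 17 J/K

Entropy is a state function, so ΔS_gas depends only on the end states.
For an isothermal ideal gas ΔS_gas = nR ln(V₂/V₁) = 1.41 × 8.314 × ln(176/41.4) = 17 J/K.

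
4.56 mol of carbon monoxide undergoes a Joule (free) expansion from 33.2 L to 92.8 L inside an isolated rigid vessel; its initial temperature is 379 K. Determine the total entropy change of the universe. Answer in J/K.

ΔS_universe = 39 J/K

No heat is exchanged and no work is done, so the ideal-gas temperature stays constant.
Entropy is a state function; using a reversible isothermal path, ΔS_gas = nR ln(V₂/V₁) = 4.56 × 8.314 × ln(92.8/33.2) = 39 J/K.
The insulated surroundings exchange no heat, so ΔS_surr = 0 and ΔS_universe = ΔS_gas.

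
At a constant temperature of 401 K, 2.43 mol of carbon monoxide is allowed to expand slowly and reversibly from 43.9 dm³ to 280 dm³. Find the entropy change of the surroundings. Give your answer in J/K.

ΔS_surr = -37.4 J/K

For an isothermal ideal gas ΔS_gas = nR ln(V₂/V₁) = 2.43 × 8.314 × ln(280/43.9) = 37.4 J/K.
The process is reversible, so ΔS_surr = −ΔS_gas = -37.4 J/K and ΔS_universe = 0.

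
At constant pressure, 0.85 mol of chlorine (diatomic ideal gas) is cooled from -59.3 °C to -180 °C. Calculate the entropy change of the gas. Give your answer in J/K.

In kelvin: T₁ = 213.85 K, T₂ = 93.15 K. At constant pressure, ΔS = nC_p ln(T₂/T₁) with C_p = 7R/2 = 29.1 J mol⁻¹ K⁻¹.
ΔS = 0.85 × 29.1 × ln(93.15/213.85) = -20.6 J/K.

ΔS = -20.6 J/K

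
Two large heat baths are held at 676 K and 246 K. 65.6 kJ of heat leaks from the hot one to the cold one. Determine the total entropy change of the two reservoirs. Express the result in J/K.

ΔS_hot = −Q/T_H = −65600/676 = -97.04 J/K and ΔS_cold = +Q/T_C = 65600/246 = 266.7 J/K.
ΔS_total = -97.04 + 266.7 = 170 J/K, positive as the second law requires.

ΔS_total = 170 J/K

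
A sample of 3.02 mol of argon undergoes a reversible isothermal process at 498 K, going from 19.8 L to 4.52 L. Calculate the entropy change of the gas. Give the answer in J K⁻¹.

ΔS_gas = -37.1 J/K

For an isothermal ideal gas ΔS_gas = nR ln(V₂/V₁) = 3.02 × 8.314 × ln(4.52/19.8) = -37.1 J/K.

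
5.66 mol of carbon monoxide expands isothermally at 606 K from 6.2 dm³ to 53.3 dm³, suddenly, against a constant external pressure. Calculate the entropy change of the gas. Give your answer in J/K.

Entropy is a state function, so ΔS_gas depends only on the end states.
For an isothermal ideal gas ΔS_gas = nR ln(V₂/V₁) = 5.66 × 8.314 × ln(53.3/6.2) = 101 J/K.

ΔS_gas = 101 J/K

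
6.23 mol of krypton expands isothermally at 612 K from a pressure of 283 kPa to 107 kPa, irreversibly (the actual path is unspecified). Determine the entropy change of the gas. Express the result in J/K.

Entropy is a state function, so ΔS_gas depends only on the end states.
For an isothermal ideal gas ΔS_gas = nR ln(P₁/P₂) = 6.23 × 8.314 × ln(283/107) = 50.4 J/K.

ΔS_gas = 50.4 J/K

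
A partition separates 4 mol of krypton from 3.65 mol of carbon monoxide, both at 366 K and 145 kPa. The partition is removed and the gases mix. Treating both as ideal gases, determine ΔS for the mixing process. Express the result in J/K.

Mole fractions: x_A = 4/7.65 = 0.523, x_B = 0.477.
ΔS_mix = −R(n_A ln x_A + n_B ln x_B) = −8.314 × (4 ln 0.523 + 3.65 ln 0.477) = 44 J/K.

ΔS_mix = 44 J/K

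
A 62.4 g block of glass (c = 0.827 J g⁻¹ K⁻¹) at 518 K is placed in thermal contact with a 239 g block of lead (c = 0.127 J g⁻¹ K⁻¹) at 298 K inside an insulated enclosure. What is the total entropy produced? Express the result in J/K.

ΔS_total = 2.76 J/K

Energy balance: T_f = (m₁c₁T₁ + m₂c₂T₂)/(m₁c₁ + m₂c₂) = 436.52 K.
ΔS₁ = m₁c₁ ln(T_f/T₁) = 51.6048 × ln(436.52/518) = -8.831 J/K.
ΔS₂ = m₂c₂ ln(T_f/T₂) = 30.353 × ln(436.52/298) = 11.59 J/K.
ΔS_total = -8.831 + 11.59 = 2.76 J/K.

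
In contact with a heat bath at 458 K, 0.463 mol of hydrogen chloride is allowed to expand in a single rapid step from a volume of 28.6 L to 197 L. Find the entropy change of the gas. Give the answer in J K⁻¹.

ΔS_gas = 7.43 J/K

Entropy is a state function, so ΔS_gas depends only on the end states.
For an isothermal ideal gas ΔS_gas = nR ln(V₂/V₁) = 0.463 × 8.314 × ln(197/28.6) = 7.43 J/K.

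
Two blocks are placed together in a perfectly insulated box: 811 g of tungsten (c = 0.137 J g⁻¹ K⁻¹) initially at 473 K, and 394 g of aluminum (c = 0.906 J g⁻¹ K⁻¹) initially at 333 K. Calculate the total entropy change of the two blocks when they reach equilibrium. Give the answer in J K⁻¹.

ΔS_total = 5.53 J/K

Energy balance: T_f = (m₁c₁T₁ + m₂c₂T₂)/(m₁c₁ + m₂c₂) = 366.23 K.
ΔS₁ = m₁c₁ ln(T_f/T₁) = 111.107 × ln(366.23/473) = -28.424 J/K.
ΔS₂ = m₂c₂ ln(T_f/T₂) = 356.964 × ln(366.23/333) = 33.956 J/K.
ΔS_total = -28.424 + 33.956 = 5.53 J/K.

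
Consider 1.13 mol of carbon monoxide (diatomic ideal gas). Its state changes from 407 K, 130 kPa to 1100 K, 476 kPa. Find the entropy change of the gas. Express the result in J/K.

ΔS = nC_p ln(T₂/T₁) − nR ln(P₂/P₁), with C_p = 7R/2 = 29.1 J mol⁻¹ K⁻¹ for a diatomic ideal gas.
ΔS = 1.13 × [29.1 × ln(1100/407) − 8.314 × ln(476/130)] = 20.5 J/K.

ΔS = 20.5 J/K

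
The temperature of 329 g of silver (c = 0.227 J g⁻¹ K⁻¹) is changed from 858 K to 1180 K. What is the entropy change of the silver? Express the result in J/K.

ΔS = 23.8 J/K

ΔS = ∫dQ_rev/T = m c ln(T₂/T₁) = 329 × 0.227 × ln(1180/858) = 23.8 J/K.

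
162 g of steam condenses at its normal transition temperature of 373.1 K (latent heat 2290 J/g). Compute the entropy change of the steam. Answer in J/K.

ΔS = -994 J/K

Heat released by the substance: Q = −mL = −162 × 2290 = −370980 J.
At constant T, ΔS = Q_rev/T = −370980 / 373.1 = -994 J/K.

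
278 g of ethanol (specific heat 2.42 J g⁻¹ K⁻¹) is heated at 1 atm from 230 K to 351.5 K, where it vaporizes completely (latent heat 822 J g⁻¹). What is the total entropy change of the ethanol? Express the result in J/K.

ΔS = 935 J/K

Warming step: ΔS₁ = m c ln(T_tr/T_i) = 278 × 2.42 × ln(351.5/230) = 285.3 J/K.
Phase change: ΔS₂ = +mL/T_tr = 278 × 822 / 351.5 = 650.1 J/K.
ΔS_total = (285.3) + (650.1) = 935 J/K.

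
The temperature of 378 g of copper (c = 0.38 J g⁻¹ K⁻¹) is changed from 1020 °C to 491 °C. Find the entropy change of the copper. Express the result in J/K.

In kelvin: T₁ = 1293.15 K, T₂ = 764.15 K. ΔS = ∫dQ_rev/T = m c ln(T₂/T₁) = 378 × 0.38 × ln(764.15/1293.15) = -75.6 J/K.

ΔS = -75.6 J/K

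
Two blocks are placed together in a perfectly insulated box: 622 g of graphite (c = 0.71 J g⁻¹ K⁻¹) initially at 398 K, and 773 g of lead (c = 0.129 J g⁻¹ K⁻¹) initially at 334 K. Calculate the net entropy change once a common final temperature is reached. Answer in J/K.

ΔS_total = 1.2 J/K

Energy balance: T_f = (m₁c₁T₁ + m₂c₂T₂)/(m₁c₁ + m₂c₂) = 386.21 K.
ΔS₁ = m₁c₁ ln(T_f/T₁) = 441.62 × ln(386.21/398) = -13.28 J/K.
ΔS₂ = m₂c₂ ln(T_f/T₂) = 99.717 × ln(386.21/334) = 14.48 J/K.
ΔS_total = -13.28 + 14.48 = 1.2 J/K.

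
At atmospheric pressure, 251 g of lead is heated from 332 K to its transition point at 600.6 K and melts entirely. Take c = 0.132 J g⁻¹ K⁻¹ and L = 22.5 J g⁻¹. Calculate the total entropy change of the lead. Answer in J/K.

ΔS = 29 J/K

Warming step: ΔS₁ = m c ln(T_tr/T_i) = 251 × 0.132 × ln(600.6/332) = 19.64 J/K.
Phase change: ΔS₂ = +mL/T_tr = 251 × 22.5 / 600.6 = 9.403 J/K.
ΔS_total = (19.64) + (9.403) = 29 J/K.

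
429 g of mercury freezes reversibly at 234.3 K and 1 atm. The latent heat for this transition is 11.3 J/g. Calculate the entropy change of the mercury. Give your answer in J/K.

ΔS = -20.7 J/K

Heat released by the substance: Q = −mL = −429 × 11.3 = −4847.7 J.
At constant T, ΔS = Q_rev/T = −4847.7 / 234.3 = -20.7 J/K.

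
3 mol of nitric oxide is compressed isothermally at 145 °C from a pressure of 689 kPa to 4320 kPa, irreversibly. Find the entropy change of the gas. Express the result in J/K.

ΔS_gas = -45.8 J/K

Entropy is a state function, so ΔS_gas depends only on the end states.
For an isothermal ideal gas ΔS_gas = nR ln(P₁/P₂) = 3 × 8.314 × ln(689/4320) = -45.8 J/K.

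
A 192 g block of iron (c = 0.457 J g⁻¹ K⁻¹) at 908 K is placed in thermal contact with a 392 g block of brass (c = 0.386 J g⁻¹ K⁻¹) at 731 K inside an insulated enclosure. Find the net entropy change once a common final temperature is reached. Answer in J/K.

ΔS_total = 1.33 J/K

Energy balance: T_f = (m₁c₁T₁ + m₂c₂T₂)/(m₁c₁ + m₂c₂) = 795.97 K.
ΔS₁ = m₁c₁ ln(T_f/T₁) = 87.744 × ln(795.97/908) = -11.55 J/K.
ΔS₂ = m₂c₂ ln(T_f/T₂) = 151.312 × ln(795.97/731) = 12.88 J/K.
ΔS_total = -11.55 + 12.88 = 1.33 J/K.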